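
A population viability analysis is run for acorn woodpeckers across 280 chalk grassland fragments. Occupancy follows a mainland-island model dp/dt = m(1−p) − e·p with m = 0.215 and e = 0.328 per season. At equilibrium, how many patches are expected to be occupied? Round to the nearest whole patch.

p* = m/(m+e) = 0.215/0.5430 = 0.3959.
Expected occupied patches = N × p* = 280 × 0.3959 = 110.87 ≈ 111.

111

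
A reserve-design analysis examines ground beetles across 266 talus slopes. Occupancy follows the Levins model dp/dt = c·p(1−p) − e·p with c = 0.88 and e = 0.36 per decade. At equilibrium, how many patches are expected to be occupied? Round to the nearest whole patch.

157

p* = 1 − e/c = 1 − 0.36/0.88 = 0.5909.
Expected occupied patches = N × p* = 266 × 0.5909 = 157.18 ≈ 157.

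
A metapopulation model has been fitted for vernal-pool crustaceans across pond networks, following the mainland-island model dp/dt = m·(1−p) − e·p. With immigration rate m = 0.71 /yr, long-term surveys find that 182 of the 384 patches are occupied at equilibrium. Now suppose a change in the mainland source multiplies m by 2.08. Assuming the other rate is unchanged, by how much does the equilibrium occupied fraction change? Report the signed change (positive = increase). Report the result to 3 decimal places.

Observed p* = 182/384 = 0.47396.
Balance m(1−p*) = e·p* gives e = m(1−p*)/p* = 0.71×0.52604/0.47396 = 0.78802.
New p* = m/(m+e) = 1.47680/(1.47680+0.78802) = 0.65206.
Δp* = 0.65206 − 0.47396 = +0.17810.

0.178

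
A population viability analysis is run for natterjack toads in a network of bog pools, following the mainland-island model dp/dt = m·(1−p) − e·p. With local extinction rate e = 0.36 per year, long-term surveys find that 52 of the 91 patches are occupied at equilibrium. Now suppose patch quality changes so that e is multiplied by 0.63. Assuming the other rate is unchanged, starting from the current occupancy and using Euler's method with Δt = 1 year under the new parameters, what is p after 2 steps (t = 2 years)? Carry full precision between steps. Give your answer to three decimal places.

Observed p* = 52/91 = 0.57143.
Balance m(1−p*) = e·p* gives m = e·p*/(1−p*) = 0.36×0.57143/0.42857 = 0.48000.
Starting from p₀ = 0.57143; update p ← p + (dp/dt)·Δt with the new parameters.
step 1: Δp = +0.07611, p = 0.64754
step 2: Δp = +0.02232, p = 0.66986

0.670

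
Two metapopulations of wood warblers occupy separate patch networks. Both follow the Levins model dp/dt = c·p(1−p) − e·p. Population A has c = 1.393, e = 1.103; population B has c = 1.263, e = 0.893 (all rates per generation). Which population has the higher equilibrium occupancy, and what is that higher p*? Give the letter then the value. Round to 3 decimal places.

B, 0.293

A: p*_A = 1 − 1.103/1.393 = 0.2082.
B: p*_B = 1 − 0.893/1.263 = 0.2930.
B is higher at 0.2930.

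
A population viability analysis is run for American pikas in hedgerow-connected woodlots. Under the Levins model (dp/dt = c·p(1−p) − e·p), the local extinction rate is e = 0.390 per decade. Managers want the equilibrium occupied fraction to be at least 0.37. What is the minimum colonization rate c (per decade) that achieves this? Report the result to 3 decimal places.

0.619

p* = 1 − e/c ≥ 0.37 requires e/c ≤ 0.6300, i.e. c ≥ e/0.6300.
c_min = 0.390/0.6300 = 0.6190.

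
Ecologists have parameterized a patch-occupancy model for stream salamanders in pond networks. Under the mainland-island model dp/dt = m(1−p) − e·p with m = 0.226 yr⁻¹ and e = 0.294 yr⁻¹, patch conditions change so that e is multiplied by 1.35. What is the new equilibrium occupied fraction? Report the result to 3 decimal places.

Before: p* = 0.226/(0.226+0.294) = 0.4346.
After: m = 0.226, e = 0.3969; p* = 0.226/0.6229 = 0.3628.

0.363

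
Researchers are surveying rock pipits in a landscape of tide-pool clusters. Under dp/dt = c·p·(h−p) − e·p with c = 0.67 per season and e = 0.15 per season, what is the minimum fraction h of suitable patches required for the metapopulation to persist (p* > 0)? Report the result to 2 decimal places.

0.22

p* = h − e/c is positive only when h > e/c.
h_min = e/c = 0.15/0.67 = 0.2239.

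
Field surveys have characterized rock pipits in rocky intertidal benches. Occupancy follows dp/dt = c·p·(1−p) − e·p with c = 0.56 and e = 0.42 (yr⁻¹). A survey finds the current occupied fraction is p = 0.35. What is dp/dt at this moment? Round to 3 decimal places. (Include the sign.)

Colonization term: c·p·(1−p) = 0.56×0.35×0.6500 = 0.12740.
Extinction term: e·p = 0.14700.
dp/dt = 0.12740 − 0.14700 = -0.01960.

-0.020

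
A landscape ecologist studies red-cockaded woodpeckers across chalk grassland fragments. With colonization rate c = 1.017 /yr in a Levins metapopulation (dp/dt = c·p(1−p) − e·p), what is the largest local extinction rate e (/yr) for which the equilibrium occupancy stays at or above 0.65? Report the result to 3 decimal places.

0.356

1 − e/c ≥ 0.65 ⇒ e ≤ c(1 − 0.65) = 1.017 × 0.3500.
e_max = 0.3559.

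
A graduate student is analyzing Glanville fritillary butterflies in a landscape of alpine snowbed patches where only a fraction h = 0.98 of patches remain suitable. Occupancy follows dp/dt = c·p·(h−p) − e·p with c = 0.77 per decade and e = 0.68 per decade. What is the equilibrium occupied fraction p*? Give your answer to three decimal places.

0.097

Setting dp/dt = 0 and dividing by p* gives c·(h−p*) = e.
So p* = h − e/c = 0.98 − 0.68/0.77 = 0.98 − 0.8831 = 0.0969.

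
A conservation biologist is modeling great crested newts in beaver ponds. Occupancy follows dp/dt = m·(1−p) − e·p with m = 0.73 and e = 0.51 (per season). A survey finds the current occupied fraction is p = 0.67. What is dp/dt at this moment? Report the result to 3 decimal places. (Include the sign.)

Colonization term: m·(1−p) = 0.73×0.3300 = 0.24090.
Extinction term: e·p = 0.34170.
dp/dt = 0.24090 − 0.34170 = -0.10080.

-0.101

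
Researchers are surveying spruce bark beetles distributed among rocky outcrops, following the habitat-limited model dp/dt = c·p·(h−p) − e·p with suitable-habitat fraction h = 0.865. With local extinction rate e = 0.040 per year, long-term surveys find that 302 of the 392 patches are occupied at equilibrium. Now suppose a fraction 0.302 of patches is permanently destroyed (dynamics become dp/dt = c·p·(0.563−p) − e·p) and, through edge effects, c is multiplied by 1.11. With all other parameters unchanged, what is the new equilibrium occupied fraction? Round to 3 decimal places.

0.478

Observed p* = 302/392 = 0.77041.
Balance c(h−p*) = e gives c = e/(0.865 − 0.77041) = 0.040/0.09459 = 0.42288.
New p* = 0.563 − e/c = 0.563 − 0.04000/0.46940 = 0.47778.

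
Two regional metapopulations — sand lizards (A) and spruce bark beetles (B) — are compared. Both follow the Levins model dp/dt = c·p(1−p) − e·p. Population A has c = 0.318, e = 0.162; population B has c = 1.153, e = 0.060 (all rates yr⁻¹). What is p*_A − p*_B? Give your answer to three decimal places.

A: p*_A = 1 − 0.162/0.318 = 0.4906.
B: p*_B = 1 − 0.060/1.153 = 0.9480.
p*_A − p*_B = 0.4906 − 0.9480 = -0.4574.

-0.457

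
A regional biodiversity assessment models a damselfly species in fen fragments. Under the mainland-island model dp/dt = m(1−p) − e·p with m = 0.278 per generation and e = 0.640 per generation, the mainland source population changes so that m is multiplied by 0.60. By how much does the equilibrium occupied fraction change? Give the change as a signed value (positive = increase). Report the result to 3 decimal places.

-0.096

Before: p* = 0.278/(0.278+0.640) = 0.3028.
After: m = 0.1668, e = 0.64; p* = 0.1668/0.8068 = 0.2067.
Δp* = 0.2067 − 0.3028 = -0.0961.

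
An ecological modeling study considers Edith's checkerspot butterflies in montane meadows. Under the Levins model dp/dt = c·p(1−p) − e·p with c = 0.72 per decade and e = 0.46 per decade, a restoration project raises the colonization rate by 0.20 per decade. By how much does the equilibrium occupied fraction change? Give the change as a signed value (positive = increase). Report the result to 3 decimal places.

0.139

Before: p* = 1 − 0.46/0.72 = 0.3611.
After the change, c = 0.92, e = 0.46, so p* = 1 − 0.46/0.92 = 0.5000.
Δp* = 0.5000 − 0.3611 = +0.1389.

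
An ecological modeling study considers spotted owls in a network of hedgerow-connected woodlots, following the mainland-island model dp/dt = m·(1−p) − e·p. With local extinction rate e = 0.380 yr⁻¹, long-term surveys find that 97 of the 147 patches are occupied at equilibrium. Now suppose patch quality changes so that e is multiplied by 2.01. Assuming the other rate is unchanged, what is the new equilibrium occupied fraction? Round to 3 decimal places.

0.491

Observed p* = 97/147 = 0.65986.
Balance m(1−p*) = e·p* gives m = e·p*/(1−p*) = 0.380×0.65986/0.34014 = 0.73719.
New p* = m/(m+e) = 0.73719/(0.73719+0.76380) = 0.49114.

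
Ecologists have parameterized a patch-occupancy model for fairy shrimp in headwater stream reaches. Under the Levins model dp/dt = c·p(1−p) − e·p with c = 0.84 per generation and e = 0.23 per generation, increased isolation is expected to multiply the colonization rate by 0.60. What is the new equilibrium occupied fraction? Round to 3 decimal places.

Before: p* = 1 − 0.23/0.84 = 0.7262.
After the change, c = 0.504, e = 0.23, so p* = 1 − 0.23/0.504 = 0.5437.

0.544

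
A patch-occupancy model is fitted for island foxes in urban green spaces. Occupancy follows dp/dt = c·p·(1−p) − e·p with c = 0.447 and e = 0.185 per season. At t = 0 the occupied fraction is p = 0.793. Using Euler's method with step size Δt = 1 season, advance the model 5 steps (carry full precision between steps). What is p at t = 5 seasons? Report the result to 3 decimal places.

0.618

Update rule: p ← p + [c·p·(1−p) − e·p]·Δt with Δt = 1.
  1  |  dp/dt·Δt = -0.073330  |  p_1 = 0.719670
  2  |  dp/dt·Δt = -0.042959  |  p_2 = 0.676711
  3  |  dp/dt·Δt = -0.027400  |  p_3 = 0.649311
  4  |  dp/dt·Δt = -0.018338  |  p_4 = 0.630973
  5  |  dp/dt·Δt = -0.012648  |  p_5 = 0.618325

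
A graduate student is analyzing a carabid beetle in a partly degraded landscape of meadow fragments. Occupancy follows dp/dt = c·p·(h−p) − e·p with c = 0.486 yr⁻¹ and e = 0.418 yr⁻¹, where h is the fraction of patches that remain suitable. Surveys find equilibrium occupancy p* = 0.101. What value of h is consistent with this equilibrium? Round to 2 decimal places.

At equilibrium c(h−p*) = e, so h = p* + e/c.
h = 0.101 + 0.418/0.486 = 0.101 + 0.8601 = 0.9611.

0.96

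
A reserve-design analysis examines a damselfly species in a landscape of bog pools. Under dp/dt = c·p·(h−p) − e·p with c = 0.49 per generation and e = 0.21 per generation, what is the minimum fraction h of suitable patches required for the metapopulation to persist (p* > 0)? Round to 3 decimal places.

0.429

p* = h − e/c is positive only when h > e/c.
h_min = e/c = 0.21/0.49 = 0.4286.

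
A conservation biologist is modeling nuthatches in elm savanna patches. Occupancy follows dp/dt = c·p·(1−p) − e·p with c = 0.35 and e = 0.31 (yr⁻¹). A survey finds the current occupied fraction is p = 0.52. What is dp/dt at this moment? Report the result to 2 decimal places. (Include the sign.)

Colonization term: c·p·(1−p) = 0.35×0.52×0.4800 = 0.08736.
Extinction term: e·p = 0.16120.
dp/dt = 0.08736 − 0.16120 = -0.07384.

-0.07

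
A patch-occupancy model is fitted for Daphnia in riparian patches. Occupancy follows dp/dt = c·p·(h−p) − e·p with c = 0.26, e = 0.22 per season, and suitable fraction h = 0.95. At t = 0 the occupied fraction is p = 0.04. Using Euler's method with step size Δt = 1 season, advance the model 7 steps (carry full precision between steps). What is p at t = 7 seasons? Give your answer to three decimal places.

Update rule: p ← p + [c·p·(h−p) − e·p]·Δt with Δt = 1.
p: 0.04000 → 0.04066  (Δp = +0.00066)
p: 0.04066 → 0.04133  (Δp = +0.00067)
p: 0.04133 → 0.04200  (Δp = +0.00067)
p: 0.04200 → 0.04268  (Δp = +0.00068)
p: 0.04268 → 0.04336  (Δp = +0.00068)
p: 0.04336 → 0.04404  (Δp = +0.00068)
p: 0.04404 → 0.04472  (Δp = +0.00068)

0.045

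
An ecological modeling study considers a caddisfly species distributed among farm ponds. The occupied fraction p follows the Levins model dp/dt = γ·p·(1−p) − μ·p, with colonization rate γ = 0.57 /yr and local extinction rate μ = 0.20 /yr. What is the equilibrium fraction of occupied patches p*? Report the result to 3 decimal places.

Setting dp/dt = 0 and dividing through by p* gives γ·(1−p*) = μ.
So p* = 1 − μ/γ = 1 − 0.20/0.57 = 1 − 0.3509 = 0.6491.

0.649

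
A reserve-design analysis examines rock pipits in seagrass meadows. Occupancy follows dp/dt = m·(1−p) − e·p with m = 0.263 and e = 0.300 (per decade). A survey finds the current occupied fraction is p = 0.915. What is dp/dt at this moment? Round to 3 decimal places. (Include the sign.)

Colonization term: m·(1−p) = 0.263×0.0850 = 0.02235.
Extinction term: e·p = 0.27450.
dp/dt = 0.02235 − 0.27450 = -0.25215.

-0.252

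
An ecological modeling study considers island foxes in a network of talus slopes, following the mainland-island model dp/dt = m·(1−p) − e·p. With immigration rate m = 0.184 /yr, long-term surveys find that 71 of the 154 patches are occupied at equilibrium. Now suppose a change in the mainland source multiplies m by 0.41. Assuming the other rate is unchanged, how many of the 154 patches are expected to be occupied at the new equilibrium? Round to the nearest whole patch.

40

Observed p* = 71/154 = 0.46104.
Balance m(1−p*) = e·p* gives e = m(1−p*)/p* = 0.184×0.53896/0.46104 = 0.21510.
New p* = m/(m+e) = 0.07544/(0.07544+0.21510) = 0.25965.
Expected occupied = 154 × 0.25965 = 39.99 ≈ 40.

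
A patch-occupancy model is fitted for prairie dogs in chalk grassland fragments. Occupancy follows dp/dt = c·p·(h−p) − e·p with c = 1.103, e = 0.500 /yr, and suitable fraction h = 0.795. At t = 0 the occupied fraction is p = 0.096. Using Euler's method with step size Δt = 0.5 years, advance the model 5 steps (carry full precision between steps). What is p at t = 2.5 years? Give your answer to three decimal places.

0.169

Update rule: p ← p + [c·p·(h−p) − e·p]·Δt with Δt = 0.5.
p: 0.09600 → 0.10901  (Δp = +0.01301)
p: 0.10901 → 0.12300  (Δp = +0.01399)
p: 0.12300 → 0.13783  (Δp = +0.01483)
p: 0.13783 → 0.15333  (Δp = +0.01550)
p: 0.15333 → 0.16926  (Δp = +0.01593)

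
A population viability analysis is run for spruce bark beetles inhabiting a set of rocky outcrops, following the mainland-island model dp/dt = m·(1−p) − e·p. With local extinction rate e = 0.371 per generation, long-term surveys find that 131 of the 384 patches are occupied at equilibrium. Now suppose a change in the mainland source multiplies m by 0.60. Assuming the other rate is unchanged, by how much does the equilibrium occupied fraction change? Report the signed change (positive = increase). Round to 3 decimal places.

Observed p* = 131/384 = 0.34115.
Balance m(1−p*) = e·p* gives m = e·p*/(1−p*) = 0.371×0.34115/0.65885 = 0.19210.
New p* = m/(m+e) = 0.11526/(0.11526+0.37100) = 0.23703.
Δp* = 0.23703 − 0.34115 = -0.10412.

-0.104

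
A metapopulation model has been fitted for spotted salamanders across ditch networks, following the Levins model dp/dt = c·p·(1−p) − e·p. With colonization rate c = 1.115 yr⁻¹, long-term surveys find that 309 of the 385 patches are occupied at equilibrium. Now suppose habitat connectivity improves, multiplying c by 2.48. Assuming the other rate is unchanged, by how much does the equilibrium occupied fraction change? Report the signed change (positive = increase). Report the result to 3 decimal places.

0.118

Observed p* = 309/385 = 0.80260.
Balance c(1−p*) = e gives e = 1.115×(1 − 0.80260) = 0.22010.
New p* = 1 − e/c = 1 − 0.22010/2.76520 = 0.92040.
Δp* = 0.92040 − 0.80260 = +0.11780.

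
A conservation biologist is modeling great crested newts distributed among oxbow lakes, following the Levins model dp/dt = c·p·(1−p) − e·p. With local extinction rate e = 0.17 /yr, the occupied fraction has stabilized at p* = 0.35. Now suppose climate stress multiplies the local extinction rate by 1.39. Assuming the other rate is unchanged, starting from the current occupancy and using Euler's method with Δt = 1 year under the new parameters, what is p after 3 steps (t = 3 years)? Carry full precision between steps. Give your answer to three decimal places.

0.290

Balance c(1−p*) = e gives c = e/(1 − 0.35000) = 0.17/0.65000 = 0.26154.
Starting from p₀ = 0.35000; update p ← p + (dp/dt)·Δt with the new parameters.
  1  |  dp/dt·Δt = -0.023205  |  p_1 = 0.326795
  2  |  dp/dt·Δt = -0.019683  |  p_2 = 0.307112
  3  |  dp/dt·Δt = -0.016917  |  p_3 = 0.290195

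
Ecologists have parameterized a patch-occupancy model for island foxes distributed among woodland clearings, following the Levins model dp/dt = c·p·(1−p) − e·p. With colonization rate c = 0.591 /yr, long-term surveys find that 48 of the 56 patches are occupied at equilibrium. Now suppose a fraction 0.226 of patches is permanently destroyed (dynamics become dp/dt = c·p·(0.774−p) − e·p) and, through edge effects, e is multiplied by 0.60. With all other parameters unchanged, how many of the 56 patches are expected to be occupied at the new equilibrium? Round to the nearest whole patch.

39

Observed p* = 48/56 = 0.85714.
Balance c(1−p*) = e gives e = 0.591×(1 − 0.85714) = 0.08443.
New p* = 0.774 − e/c = 0.774 − 0.05066/0.59100 = 0.68828.
Expected occupied = 56 × 0.68828 = 38.54 ≈ 39.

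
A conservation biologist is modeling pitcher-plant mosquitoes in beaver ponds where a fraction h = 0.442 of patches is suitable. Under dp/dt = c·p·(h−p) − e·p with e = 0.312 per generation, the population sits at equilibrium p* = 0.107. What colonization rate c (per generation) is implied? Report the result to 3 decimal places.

At equilibrium c(h−p*) = e, so c = e/(h−p*).
c = 0.312/(0.442 − 0.107) = 0.312/0.3350 = 0.9313.

0.931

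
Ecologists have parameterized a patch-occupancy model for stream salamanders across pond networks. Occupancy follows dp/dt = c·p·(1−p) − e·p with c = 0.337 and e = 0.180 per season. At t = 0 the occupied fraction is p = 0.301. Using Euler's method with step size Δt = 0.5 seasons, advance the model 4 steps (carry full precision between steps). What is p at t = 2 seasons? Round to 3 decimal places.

0.333

Update rule: p ← p + [c·p·(1−p) − e·p]·Δt with Δt = 0.5.
step 1: Δp = +0.00836, p = 0.30936
step 2: Δp = +0.00816, p = 0.31752
step 3: Δp = +0.00794, p = 0.32546
step 4: Δp = +0.00770, p = 0.33316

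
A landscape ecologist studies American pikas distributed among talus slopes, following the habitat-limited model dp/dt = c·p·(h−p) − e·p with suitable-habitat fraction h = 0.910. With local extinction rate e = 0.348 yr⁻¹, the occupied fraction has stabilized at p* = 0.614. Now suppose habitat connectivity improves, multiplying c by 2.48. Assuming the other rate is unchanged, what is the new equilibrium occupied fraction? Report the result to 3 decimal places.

0.791

Balance c(h−p*) = e gives c = e/(0.91 − 0.61400) = 0.348/0.29600 = 1.17568.
New p* = 0.91 − e/c = 0.91 − 0.34800/2.91569 = 0.79065.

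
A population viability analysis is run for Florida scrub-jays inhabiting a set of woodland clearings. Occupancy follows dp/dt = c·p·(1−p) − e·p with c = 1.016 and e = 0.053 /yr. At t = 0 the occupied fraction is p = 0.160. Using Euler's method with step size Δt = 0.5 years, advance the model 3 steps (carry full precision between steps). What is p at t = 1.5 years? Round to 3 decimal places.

Update rule: p ← p + [c·p·(1−p) − e·p]·Δt with Δt = 0.5.
p: 0.16000 → 0.22404  (Δp = +0.06404)
p: 0.22404 → 0.30641  (Δp = +0.08238)
p: 0.30641 → 0.40625  (Δp = +0.09984)

0.406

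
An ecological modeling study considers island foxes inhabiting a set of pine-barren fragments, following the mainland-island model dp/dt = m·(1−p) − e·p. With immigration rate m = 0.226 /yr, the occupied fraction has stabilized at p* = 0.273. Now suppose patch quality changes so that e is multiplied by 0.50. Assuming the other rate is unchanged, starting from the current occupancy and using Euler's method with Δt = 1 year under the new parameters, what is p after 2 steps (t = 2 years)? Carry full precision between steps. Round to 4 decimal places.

Balance m(1−p*) = e·p* gives e = m(1−p*)/p* = 0.226×0.72700/0.27300 = 0.60184.
Starting from p₀ = 0.27300; update p ← p + (dp/dt)·Δt with the new parameters.
p: 0.27300 → 0.35515  (Δp = +0.08215)
p: 0.35515 → 0.39402  (Δp = +0.03886)

0.3940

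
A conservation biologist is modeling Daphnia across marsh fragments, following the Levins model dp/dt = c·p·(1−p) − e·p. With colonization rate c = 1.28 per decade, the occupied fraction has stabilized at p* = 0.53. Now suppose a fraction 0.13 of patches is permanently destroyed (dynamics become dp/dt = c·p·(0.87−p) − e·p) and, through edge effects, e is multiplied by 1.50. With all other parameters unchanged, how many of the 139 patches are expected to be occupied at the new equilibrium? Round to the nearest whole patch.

Balance c(1−p*) = e gives e = 1.28×(1 − 0.53000) = 0.60160.
New p* = 0.87 − e/c = 0.87 − 0.90240/1.28000 = 0.16500.
Expected occupied = 139 × 0.16500 = 22.94 ≈ 23.

23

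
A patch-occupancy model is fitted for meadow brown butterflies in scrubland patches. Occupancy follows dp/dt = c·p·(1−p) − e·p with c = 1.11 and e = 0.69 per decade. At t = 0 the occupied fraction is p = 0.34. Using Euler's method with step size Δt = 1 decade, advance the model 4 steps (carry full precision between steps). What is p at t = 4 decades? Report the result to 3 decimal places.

Update rule: p ← p + [c·p·(1−p) − e·p]·Δt with Δt = 1.
step 1: Δp = +0.01448, p = 0.35448
step 2: Δp = +0.00940, p = 0.36389
step 3: Δp = +0.00585, p = 0.36974
step 4: Δp = +0.00355, p = 0.37329

0.373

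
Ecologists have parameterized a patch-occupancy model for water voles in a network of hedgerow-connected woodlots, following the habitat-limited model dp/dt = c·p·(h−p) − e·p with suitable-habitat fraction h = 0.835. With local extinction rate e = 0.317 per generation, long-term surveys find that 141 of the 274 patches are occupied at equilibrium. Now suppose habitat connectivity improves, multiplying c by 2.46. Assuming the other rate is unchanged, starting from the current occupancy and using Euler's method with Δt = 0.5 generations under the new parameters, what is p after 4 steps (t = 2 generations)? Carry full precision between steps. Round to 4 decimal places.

0.7044

Observed p* = 141/274 = 0.51460.
Balance c(h−p*) = e gives c = e/(0.835 − 0.51460) = 0.317/0.32040 = 0.98938.
Starting from p₀ = 0.51460; update p ← p + (dp/dt)·Δt with the new parameters.
step 1: Δp = +0.11908, p = 0.63368
step 2: Δp = +0.05481, p = 0.68849
step 3: Δp = +0.01363, p = 0.70212
step 4: Δp = +0.00225, p = 0.70437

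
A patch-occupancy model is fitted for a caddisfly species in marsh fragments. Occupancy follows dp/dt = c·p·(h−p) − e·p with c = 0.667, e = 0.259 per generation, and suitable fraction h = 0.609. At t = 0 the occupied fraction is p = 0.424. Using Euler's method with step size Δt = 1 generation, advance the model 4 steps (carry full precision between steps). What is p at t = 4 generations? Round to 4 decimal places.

0.2890

Update rule: p ← p + [c·p·(h−p) − e·p]·Δt with Δt = 1.
t = 1: p = 0.42400 + (-0.05750) = 0.36650
t = 2: p = 0.36650 + (-0.03564) = 0.33086
t = 3: p = 0.33086 + (-0.02431) = 0.30655
t = 4: p = 0.30655 + (-0.01755) = 0.28899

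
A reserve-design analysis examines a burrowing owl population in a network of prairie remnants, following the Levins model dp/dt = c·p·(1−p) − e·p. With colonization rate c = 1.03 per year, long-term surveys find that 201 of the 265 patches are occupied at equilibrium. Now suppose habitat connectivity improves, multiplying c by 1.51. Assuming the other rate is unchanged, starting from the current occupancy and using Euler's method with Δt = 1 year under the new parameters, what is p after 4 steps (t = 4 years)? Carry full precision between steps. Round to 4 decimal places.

Observed p* = 201/265 = 0.75849.
Balance c(1−p*) = e gives e = 1.03×(1 − 0.75849) = 0.24875.
Starting from p₀ = 0.75849; update p ← p + (dp/dt)·Δt with the new parameters.
t = 1: p = 0.75849 + (+0.09623) = 0.85472
t = 2: p = 0.85472 + (-0.01948) = 0.83523
t = 3: p = 0.83523 + (+0.00627) = 0.84150
t = 4: p = 0.84150 + (-0.00189) = 0.83961

0.8396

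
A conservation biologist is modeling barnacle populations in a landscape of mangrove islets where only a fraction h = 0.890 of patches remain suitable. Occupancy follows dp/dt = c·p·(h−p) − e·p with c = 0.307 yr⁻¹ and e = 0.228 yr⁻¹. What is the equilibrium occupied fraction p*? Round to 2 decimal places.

0.15

Setting dp/dt = 0 and dividing by p* gives c·(h−p*) = e.
So p* = h − e/c = 0.890 − 0.228/0.307 = 0.890 − 0.7427 = 0.1473.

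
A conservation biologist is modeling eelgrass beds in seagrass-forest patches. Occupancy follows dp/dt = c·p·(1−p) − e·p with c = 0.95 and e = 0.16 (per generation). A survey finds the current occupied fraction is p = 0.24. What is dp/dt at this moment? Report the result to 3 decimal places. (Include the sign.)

Colonization term: c·p·(1−p) = 0.95×0.24×0.7600 = 0.17328.
Extinction term: e·p = 0.03840.
dp/dt = 0.17328 − 0.03840 = 0.13488.

0.135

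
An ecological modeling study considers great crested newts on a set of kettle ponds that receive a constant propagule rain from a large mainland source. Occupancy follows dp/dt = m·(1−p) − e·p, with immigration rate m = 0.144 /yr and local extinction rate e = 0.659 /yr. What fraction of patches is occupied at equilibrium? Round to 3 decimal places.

Setting dp/dt = 0: m − m·p* = e·p*, so m = (m+e)·p*.
p* = m/(m+e) = 0.144/(0.144+0.659) = 0.144/0.8030 = 0.1793.

0.179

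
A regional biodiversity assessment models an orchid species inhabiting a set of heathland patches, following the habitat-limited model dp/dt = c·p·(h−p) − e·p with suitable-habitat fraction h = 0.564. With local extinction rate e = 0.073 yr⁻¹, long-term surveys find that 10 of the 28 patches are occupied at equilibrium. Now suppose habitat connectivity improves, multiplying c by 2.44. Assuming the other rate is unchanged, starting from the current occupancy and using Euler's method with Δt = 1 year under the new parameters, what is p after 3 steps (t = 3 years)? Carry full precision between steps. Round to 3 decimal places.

0.444

Observed p* = 10/28 = 0.35714.
Balance c(h−p*) = e gives c = e/(0.564 − 0.35714) = 0.073/0.20686 = 0.35290.
Starting from p₀ = 0.35714; update p ← p + (dp/dt)·Δt with the new parameters.
step 1: Δp = +0.03754, p = 0.39469
step 2: Δp = +0.02873, p = 0.42342
step 3: Δp = +0.02035, p = 0.44376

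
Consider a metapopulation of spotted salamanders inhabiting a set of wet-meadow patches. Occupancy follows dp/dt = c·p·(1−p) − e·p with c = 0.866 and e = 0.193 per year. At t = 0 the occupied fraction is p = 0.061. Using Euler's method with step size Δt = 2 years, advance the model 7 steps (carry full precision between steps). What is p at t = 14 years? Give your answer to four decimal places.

0.7779

Update rule: p ← p + [c·p·(1−p) − e·p]·Δt with Δt = 2.
p: 0.06100 → 0.13666  (Δp = +0.07566)
p: 0.13666 → 0.28826  (Δp = +0.15160)
p: 0.28826 → 0.53234  (Δp = +0.24408)
p: 0.53234 → 0.75804  (Δp = +0.22571)
p: 0.75804 → 0.78311  (Δp = +0.02507)
p: 0.78311 → 0.77501  (Δp = -0.00810)
p: 0.77501 → 0.77787  (Δp = +0.00286)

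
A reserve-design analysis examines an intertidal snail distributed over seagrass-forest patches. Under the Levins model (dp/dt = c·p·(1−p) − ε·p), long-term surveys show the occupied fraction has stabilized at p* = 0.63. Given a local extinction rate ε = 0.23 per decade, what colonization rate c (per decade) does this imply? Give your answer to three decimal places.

At equilibrium c(1−p*) = ε, so c = ε/(1−p*).
c = 0.23/(1 − 0.63) = 0.23/0.3700 = 0.6216.

0.622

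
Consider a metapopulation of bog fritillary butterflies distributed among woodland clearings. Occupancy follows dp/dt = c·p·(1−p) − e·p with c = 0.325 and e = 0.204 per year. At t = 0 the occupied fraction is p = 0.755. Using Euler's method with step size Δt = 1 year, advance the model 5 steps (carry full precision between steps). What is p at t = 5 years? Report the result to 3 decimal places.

0.497

Update rule: p ← p + [c·p·(1−p) − e·p]·Δt with Δt = 1.
t = 1: p = 0.75500 + (-0.09390) = 0.66110
t = 2: p = 0.66110 + (-0.06205) = 0.59905
t = 3: p = 0.59905 + (-0.04414) = 0.55490
t = 4: p = 0.55490 + (-0.03293) = 0.52197
t = 5: p = 0.52197 + (-0.02539) = 0.49658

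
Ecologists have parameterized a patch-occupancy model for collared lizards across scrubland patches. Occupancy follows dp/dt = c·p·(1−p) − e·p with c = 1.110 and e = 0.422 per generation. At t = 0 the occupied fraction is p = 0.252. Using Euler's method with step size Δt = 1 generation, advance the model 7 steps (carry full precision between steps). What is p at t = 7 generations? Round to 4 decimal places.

Update rule: p ← p + [c·p·(1−p) − e·p]·Δt with Δt = 1.
  1  |  dp/dt·Δt = +0.102887  |  p_1 = 0.354887
  2  |  dp/dt·Δt = +0.104364  |  p_2 = 0.459250
  3  |  dp/dt·Δt = +0.081853  |  p_3 = 0.541103
  4  |  dp/dt·Δt = +0.047279  |  p_4 = 0.588382
  5  |  dp/dt·Δt = +0.020532  |  p_5 = 0.608914
  6  |  dp/dt·Δt = +0.007371  |  p_6 = 0.616285
  7  |  dp/dt·Δt = +0.002418  |  p_7 = 0.618703

0.6187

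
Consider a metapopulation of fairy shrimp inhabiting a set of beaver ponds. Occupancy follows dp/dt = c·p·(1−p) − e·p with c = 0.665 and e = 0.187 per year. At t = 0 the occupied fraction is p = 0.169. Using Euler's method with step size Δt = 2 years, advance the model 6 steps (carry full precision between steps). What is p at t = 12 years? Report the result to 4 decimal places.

0.7187

Update rule: p ← p + [c·p·(1−p) − e·p]·Δt with Δt = 2.
step 1: Δp = +0.12358, p = 0.29258
step 2: Δp = +0.16585, p = 0.45843
step 3: Δp = +0.15875, p = 0.61718
step 4: Δp = +0.08341, p = 0.70059
step 5: Δp = +0.01696, p = 0.71756
step 6: Δp = +0.00119, p = 0.71874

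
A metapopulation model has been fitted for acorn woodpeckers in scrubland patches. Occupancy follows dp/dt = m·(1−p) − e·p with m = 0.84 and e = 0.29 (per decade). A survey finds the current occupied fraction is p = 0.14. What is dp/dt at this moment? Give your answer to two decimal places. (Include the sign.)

0.68

Colonization term: m·(1−p) = 0.84×0.8600 = 0.72240.
Extinction term: e·p = 0.04060.
dp/dt = 0.72240 − 0.04060 = 0.68180.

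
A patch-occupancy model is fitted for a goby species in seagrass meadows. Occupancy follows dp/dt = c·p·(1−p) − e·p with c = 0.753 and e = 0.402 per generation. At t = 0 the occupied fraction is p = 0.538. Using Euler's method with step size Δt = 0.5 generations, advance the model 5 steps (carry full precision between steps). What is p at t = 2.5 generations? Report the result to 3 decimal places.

Update rule: p ← p + [c·p·(1−p) − e·p]·Δt with Δt = 0.5.
step 1: Δp = -0.01456, p = 0.52344
step 2: Δp = -0.01129, p = 0.51215
step 3: Δp = -0.00887, p = 0.50328
step 4: Δp = -0.00704, p = 0.49624
step 5: Δp = -0.00562, p = 0.49061

0.491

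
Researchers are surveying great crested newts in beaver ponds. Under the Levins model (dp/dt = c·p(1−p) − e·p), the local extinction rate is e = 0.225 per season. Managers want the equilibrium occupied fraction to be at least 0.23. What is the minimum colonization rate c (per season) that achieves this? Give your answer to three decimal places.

p* = 1 − e/c ≥ 0.23 requires e/c ≤ 0.7700, i.e. c ≥ e/0.7700.
c_min = 0.225/0.7700 = 0.2922.

0.292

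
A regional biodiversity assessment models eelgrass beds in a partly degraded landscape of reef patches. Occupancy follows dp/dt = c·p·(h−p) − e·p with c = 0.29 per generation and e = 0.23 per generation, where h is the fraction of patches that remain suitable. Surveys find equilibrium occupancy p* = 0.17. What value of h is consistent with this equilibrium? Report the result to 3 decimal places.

At equilibrium c(h−p*) = e, so h = p* + e/c.
h = 0.17 + 0.23/0.29 = 0.17 + 0.7931 = 0.9631.

0.963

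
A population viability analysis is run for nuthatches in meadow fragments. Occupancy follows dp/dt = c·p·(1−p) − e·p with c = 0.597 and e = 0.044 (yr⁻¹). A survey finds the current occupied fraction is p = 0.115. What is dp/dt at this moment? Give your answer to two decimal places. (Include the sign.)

0.06

Colonization term: c·p·(1−p) = 0.597×0.115×0.8850 = 0.06076.
Extinction term: e·p = 0.00506.
dp/dt = 0.06076 − 0.00506 = 0.05570.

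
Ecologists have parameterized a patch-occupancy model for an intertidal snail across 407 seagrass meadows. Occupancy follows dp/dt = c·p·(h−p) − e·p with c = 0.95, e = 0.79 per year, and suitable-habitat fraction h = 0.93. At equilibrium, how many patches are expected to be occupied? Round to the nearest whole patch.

p* = h − e/c = 0.93 − 0.8316 = 0.0984.
Expected occupied patches = N × p* = 407 × 0.0984 = 40.06 ≈ 40.

40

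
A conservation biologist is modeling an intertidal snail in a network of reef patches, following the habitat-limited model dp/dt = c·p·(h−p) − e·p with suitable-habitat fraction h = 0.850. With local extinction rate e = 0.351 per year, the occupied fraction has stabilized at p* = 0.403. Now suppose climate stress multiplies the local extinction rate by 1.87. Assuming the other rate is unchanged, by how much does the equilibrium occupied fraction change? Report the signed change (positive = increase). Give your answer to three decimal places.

-0.389

Balance c(h−p*) = e gives c = e/(0.85 − 0.40300) = 0.351/0.44700 = 0.78523.
New p* = 0.85 − e/c = 0.85 − 0.65637/0.78523 = 0.01410.
Δp* = 0.01410 − 0.40300 = -0.38890.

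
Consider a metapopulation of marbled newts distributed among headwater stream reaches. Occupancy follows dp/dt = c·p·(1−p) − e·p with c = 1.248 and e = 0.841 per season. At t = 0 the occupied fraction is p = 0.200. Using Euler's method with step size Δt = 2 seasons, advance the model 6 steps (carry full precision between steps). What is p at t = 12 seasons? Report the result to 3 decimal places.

0.326

Update rule: p ← p + [c·p·(1−p) − e·p]·Δt with Δt = 2.
step 1: Δp = +0.06296, p = 0.26296
step 2: Δp = +0.04146, p = 0.30442
step 3: Δp = +0.01649, p = 0.32091
step 4: Δp = +0.00418, p = 0.32508
step 5: Δp = +0.00084, p = 0.32593
step 6: Δp = +0.00016, p = 0.32609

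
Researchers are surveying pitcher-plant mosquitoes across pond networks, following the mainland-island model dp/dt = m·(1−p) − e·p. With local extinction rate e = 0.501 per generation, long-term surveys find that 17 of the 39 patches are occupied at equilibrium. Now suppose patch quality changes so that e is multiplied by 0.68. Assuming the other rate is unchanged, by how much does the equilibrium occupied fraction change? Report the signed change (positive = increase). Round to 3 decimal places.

0.096

Observed p* = 17/39 = 0.43590.
Balance m(1−p*) = e·p* gives m = e·p*/(1−p*) = 0.501×0.43590/0.56410 = 0.38714.
New p* = m/(m+e) = 0.38714/(0.38714+0.34068) = 0.53192.
Δp* = 0.53192 − 0.43590 = +0.09602.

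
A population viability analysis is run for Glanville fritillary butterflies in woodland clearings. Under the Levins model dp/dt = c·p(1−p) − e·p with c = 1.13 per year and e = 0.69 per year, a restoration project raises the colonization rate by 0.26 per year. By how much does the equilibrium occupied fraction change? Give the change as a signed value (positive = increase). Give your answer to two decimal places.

Before: p* = 1 − 0.69/1.13 = 0.3894.
After the change, c = 1.39, e = 0.69, so p* = 1 − 0.69/1.39 = 0.5036.
Δp* = 0.5036 − 0.3894 = +0.1142.

0.11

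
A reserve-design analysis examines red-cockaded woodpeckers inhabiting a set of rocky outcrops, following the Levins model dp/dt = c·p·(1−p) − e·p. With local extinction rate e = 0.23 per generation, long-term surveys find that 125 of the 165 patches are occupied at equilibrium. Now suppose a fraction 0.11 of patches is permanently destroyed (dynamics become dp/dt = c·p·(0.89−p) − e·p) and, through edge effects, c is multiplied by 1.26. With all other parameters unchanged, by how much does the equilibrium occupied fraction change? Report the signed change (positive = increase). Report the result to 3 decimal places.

-0.060

Observed p* = 125/165 = 0.75758.
Balance c(1−p*) = e gives c = e/(1 − 0.75758) = 0.23/0.24242 = 0.94877.
New p* = 0.89 − e/c = 0.89 − 0.23000/1.19545 = 0.69760.
Δp* = 0.69760 − 0.75758 = -0.05998.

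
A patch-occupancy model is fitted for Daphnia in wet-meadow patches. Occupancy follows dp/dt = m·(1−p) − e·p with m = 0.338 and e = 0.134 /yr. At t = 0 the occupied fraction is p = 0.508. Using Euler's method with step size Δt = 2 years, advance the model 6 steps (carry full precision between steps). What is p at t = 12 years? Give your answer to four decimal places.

Update rule: p ← p + [m·(1−p) − e·p]·Δt with Δt = 2.
  1  |  dp/dt·Δt = +0.196448  |  p_1 = 0.704448
  2  |  dp/dt·Δt = +0.011001  |  p_2 = 0.715449
  3  |  dp/dt·Δt = +0.000616  |  p_3 = 0.716065
  4  |  dp/dt·Δt = +0.000034  |  p_4 = 0.716100
  5  |  dp/dt·Δt = +0.000002  |  p_5 = 0.716102
  6  |  dp/dt·Δt = +0.000000  |  p_6 = 0.716102

0.7161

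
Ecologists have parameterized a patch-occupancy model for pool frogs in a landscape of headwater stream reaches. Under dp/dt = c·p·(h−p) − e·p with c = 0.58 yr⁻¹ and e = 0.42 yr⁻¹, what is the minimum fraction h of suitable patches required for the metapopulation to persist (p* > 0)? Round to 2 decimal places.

0.72

p* = h − e/c is positive only when h > e/c.
h_min = e/c = 0.42/0.58 = 0.7241.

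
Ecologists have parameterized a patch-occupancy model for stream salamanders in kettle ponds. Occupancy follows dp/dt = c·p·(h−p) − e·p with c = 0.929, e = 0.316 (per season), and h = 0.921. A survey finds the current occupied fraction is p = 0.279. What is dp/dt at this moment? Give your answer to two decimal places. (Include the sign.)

Colonization term: c·p·(h−p) = 0.929×0.279×0.6420 = 0.16640.
Extinction term: e·p = 0.08816.
dp/dt = 0.16640 − 0.08816 = 0.07824.

0.08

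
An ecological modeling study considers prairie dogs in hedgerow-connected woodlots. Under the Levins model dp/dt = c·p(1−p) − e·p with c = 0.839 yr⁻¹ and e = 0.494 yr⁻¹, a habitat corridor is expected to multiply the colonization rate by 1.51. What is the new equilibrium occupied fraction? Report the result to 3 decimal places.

0.610

Before: p* = 1 − 0.494/0.839 = 0.4112.
After the change, c = 1.26689, e = 0.494, so p* = 1 − 0.494/1.26689 = 0.6101.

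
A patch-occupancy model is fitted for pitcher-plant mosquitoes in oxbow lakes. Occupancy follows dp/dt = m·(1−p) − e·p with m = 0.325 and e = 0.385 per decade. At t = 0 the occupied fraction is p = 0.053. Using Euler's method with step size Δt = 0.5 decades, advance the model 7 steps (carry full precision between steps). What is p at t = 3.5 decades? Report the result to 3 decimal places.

Update rule: p ← p + [m·(1−p) − e·p]·Δt with Δt = 0.5.
step 1: Δp = +0.14369, p = 0.19668
step 2: Δp = +0.09268, p = 0.28936
step 3: Δp = +0.05978, p = 0.34914
step 4: Δp = +0.03856, p = 0.38769
step 5: Δp = +0.02487, p = 0.41256
step 6: Δp = +0.01604, p = 0.42860
step 7: Δp = +0.01035, p = 0.43895

0.439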